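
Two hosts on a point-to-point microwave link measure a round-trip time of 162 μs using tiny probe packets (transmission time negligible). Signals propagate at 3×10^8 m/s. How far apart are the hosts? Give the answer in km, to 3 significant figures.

One-way propagation = RTT/2 = 81 μs.
d = s × t = 300000000 × 8.1e-05 = 24.3 km.

24.3 km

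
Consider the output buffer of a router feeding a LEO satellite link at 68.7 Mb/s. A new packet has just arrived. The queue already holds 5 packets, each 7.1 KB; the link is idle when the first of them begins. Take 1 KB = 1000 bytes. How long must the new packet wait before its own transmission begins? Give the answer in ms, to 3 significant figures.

4.13 ms

Each queued packet: L/R = 56800/68700000 = 0.826783 ms.
5 queued → 4.13392 ms.
Queuing delay = 4.13 ms.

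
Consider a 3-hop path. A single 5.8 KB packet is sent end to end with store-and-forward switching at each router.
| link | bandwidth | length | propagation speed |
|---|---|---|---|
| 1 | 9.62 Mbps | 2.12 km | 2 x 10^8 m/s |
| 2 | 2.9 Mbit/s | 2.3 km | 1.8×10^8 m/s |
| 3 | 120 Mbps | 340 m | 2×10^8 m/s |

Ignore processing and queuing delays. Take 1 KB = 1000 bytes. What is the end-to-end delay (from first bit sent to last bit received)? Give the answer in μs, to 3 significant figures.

21200 μs

L = 46400 bits.
Transmission delays (L/R per hop): 4823.28, 16000, 386.667 μs; sum = 21210 μs.
Propagation delays (d/s per hop): 10.6, 12.7778, 1.7 μs; sum = 25.0778 μs.
End-to-end = 21200 μs.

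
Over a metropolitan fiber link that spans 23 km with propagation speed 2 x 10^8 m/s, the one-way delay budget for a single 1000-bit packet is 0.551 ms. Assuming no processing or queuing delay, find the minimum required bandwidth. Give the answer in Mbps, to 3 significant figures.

2.29 Mbps

Propagation delay = 23000 / 200000000 = 0.115 ms.
Transmission budget = 0.551 − 0.115 = 0.436 ms.
R ≥ L / t_tx = 1000 bits / 0.000436 s = 2.29 Mbps.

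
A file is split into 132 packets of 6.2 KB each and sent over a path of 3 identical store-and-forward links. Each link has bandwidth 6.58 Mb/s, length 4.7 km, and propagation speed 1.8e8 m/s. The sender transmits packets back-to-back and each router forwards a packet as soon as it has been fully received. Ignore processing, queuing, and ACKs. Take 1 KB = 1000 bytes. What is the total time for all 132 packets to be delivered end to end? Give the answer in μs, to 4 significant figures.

Per-hop transmission t_tx = L/R = 49600/6580000 = 7537.99 μs.
Per-hop propagation t_prop = 4700/180000000 = 26.1111 μs.
Pipeline fill: first packet needs 3·t_tx to clear all hops; remaining 131 packets each add one t_tx.
Total = (3+132-1)·t_tx + 3·t_prop = 134·7537.99 + 3·26.1111 = 1010000 μs.

1010000 μs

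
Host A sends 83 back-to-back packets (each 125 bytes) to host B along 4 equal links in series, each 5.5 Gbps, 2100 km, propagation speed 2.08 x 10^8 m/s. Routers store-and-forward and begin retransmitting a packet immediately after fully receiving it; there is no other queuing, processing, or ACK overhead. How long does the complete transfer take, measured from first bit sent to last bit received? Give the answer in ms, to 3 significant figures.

40.4 ms

Per-hop transmission t_tx = L/R = 1000/5500000000 = 0.000181818 ms.
Per-hop propagation t_prop = 2100000/208000000 = 10.0962 ms.
Pipeline fill: first packet needs 4·t_tx to clear all hops; remaining 82 packets each add one t_tx.
Total = (4+83-1)·t_tx + 4·t_prop = 86·0.000181818 + 4·10.0962 = 40.4 ms.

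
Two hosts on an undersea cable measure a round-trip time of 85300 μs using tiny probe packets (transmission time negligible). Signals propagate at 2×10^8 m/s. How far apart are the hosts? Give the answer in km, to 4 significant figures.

One-way propagation = RTT/2 = 42650 μs.
d = s × t = 200000000 × 0.04265 = 8530 km.

8530 km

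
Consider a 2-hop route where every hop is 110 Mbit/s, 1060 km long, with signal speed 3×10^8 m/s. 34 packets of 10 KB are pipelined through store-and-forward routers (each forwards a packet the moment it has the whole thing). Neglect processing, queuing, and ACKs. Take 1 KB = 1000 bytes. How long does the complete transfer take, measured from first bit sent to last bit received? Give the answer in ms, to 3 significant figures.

Per-hop transmission t_tx = L/R = 80000/110000000 = 0.727273 ms.
Per-hop propagation t_prop = 1060000/300000000 = 3.53333 ms.
Pipeline fill: first packet needs 2·t_tx to clear all hops; remaining 33 packets each add one t_tx.
Total = (2+34-1)·t_tx + 2·t_prop = 35·0.727273 + 2·3.53333 = 32.5 ms.

32.5 ms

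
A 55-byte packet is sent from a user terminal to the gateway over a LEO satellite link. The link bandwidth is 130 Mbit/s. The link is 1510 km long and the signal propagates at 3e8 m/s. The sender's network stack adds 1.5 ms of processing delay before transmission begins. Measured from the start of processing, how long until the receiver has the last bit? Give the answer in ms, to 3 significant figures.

6.54 ms

L = 55 × 8 = 440 bits.
Transmission delay = L/R = 440 / 130000000 = 0.00338462 ms.
Propagation delay = d/s = 1510000 m / 300000000 m/s = 5.03333 ms.
Plus processing delay 1.5 ms = 1.5 ms.
Total = 6.54 ms.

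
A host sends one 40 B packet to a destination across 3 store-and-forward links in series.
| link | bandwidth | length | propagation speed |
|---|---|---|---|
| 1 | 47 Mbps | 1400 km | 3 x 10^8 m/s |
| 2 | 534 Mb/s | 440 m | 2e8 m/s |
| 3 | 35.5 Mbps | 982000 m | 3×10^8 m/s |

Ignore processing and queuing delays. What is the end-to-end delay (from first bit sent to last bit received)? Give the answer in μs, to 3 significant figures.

L = 40 × 8 = 320 bits.
Transmission delays (L/R per hop): 6.80851, 0.599251, 9.01408 μs; sum = 16.4218 μs.
Propagation delays (d/s per hop): 4666.67, 2.2, 3273.33 μs; sum = 7942.2 μs.
End-to-end = 7960 μs.

7960 μs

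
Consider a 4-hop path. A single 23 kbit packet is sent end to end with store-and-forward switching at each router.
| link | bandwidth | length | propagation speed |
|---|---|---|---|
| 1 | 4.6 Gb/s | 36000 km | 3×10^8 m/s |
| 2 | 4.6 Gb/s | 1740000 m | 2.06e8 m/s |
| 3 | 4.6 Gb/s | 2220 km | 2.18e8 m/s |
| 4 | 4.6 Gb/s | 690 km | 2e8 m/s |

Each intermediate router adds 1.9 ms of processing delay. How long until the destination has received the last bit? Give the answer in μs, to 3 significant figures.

L = 23000 bits.
Transmission delay per hop = L/R = 23000/4600000000 = 5 μs; 4 hops → 20 μs.
Propagation delays (d/s per hop): 120000, 8446.6, 10183.5, 3450 μs; sum = 142080 μs.
Processing at 3 router(s): 3 × 1.9 ms = 5700 μs.
End-to-end = 148000 μs.

148000 μs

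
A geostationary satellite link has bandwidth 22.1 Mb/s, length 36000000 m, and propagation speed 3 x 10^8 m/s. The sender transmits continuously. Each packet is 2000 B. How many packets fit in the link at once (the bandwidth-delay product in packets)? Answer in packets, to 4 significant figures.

165.8 packets

Propagation delay = 36000000 / 300000000 = 0.12 s.
BDP = R × t_prop = 22100000 × 0.12 = 2652000 bits.
In packets of 16000 bits: 165.8 packets.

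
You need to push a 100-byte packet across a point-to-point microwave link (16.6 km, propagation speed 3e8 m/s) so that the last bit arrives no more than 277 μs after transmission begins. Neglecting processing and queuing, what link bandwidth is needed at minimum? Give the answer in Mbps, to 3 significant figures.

3.61 Mbps

L = 800 bits.
Propagation delay = 16600 / 300000000 = 55.3333 μs.
Transmission budget = 277 − 55.3333 = 221.667 μs.
R ≥ L / t_tx = 800 bits / 0.000221667 s = 3.61 Mbps.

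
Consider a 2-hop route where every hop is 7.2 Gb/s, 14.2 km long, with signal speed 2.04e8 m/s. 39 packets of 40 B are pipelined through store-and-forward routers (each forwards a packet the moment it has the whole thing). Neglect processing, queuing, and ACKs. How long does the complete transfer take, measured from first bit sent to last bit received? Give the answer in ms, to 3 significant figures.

Per-hop transmission t_tx = L/R = 320/7200000000 = 4.44444e-05 ms.
Per-hop propagation t_prop = 14200/204000000 = 0.0696078 ms.
Pipeline fill: first packet needs 2·t_tx to clear all hops; remaining 38 packets each add one t_tx.
Total = (2+39-1)·t_tx + 2·t_prop = 40·4.44444e-05 + 2·0.0696078 = 0.141 ms.

0.141 ms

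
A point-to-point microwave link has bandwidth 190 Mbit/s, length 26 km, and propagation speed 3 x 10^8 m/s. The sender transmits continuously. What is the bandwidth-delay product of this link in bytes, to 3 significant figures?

Propagation delay = 26000 / 300000000 = 8.66667e-05 s.
BDP = R × t_prop = 190000000 × 8.66667e-05 = 16466.7 bits.
In bytes: 16466.7/8 = 2060 bytes.

2060 bytes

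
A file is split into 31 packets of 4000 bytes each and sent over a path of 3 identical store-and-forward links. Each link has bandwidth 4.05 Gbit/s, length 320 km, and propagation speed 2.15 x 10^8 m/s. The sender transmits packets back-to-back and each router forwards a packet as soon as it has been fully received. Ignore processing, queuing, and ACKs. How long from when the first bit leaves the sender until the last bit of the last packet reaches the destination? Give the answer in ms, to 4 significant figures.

Per-hop transmission t_tx = L/R = 32000/4050000000 = 0.00790123 ms.
Per-hop propagation t_prop = 320000/215000000 = 1.48837 ms.
Pipeline fill: first packet needs 3·t_tx to clear all hops; remaining 30 packets each add one t_tx.
Total = (3+31-1)·t_tx + 3·t_prop = 33·0.00790123 + 3·1.48837 = 4.726 ms.

4.726 ms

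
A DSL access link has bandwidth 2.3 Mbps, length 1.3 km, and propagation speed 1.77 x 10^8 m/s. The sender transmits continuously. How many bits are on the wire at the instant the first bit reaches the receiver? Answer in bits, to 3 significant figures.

Propagation delay = 1300 / 177000000 = 7.34463e-06 s.
BDP = R × t_prop = 2300000 × 7.34463e-06 = 16.8927 bits.

16.9 bits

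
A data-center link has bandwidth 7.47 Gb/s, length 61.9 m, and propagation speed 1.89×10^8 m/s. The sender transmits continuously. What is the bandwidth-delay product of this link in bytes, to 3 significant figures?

Propagation delay = 61.9 / 189000000 = 3.27513e-07 s.
BDP = R × t_prop = 7470000000 × 3.27513e-07 = 2446.52 bits.
In bytes: 2446.52/8 = 306 bytes.

306 bytes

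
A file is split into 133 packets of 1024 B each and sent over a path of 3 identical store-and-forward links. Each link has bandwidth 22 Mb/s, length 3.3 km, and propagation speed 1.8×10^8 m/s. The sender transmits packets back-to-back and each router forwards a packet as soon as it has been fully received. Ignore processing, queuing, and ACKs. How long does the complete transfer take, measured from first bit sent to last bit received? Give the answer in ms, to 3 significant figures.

Per-hop transmission t_tx = L/R = 8192/22000000 = 0.372364 ms.
Per-hop propagation t_prop = 3300/180000000 = 0.0183333 ms.
Pipeline fill: first packet needs 3·t_tx to clear all hops; remaining 132 packets each add one t_tx.
Total = (3+133-1)·t_tx + 3·t_prop = 135·0.372364 + 3·0.0183333 = 50.3 ms.

50.3 ms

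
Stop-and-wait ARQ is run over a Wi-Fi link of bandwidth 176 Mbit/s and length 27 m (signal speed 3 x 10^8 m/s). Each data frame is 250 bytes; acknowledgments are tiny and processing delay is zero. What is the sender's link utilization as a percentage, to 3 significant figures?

98.4 %

t_tx = L/R = 2000/176000000 = 1.13636e-05 s.
t_prop = 27/300000000 = 9e-08 s; RTT = 1.8e-07 s.
Cycle = t_tx + RTT = 1.15436e-05 s.
Utilization = t_tx / cycle = 1.13636e-05/1.15436e-05 = 98.4 %.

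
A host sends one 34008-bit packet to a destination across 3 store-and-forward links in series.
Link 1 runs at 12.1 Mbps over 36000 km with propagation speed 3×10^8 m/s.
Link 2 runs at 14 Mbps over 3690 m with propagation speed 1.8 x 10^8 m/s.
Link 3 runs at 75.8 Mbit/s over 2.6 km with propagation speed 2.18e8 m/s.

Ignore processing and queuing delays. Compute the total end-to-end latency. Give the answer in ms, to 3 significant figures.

126 ms

Transmission delays (L/R per hop): 2.81058, 2.42914, 0.448654 ms; sum = 5.68838 ms.
Propagation delays (d/s per hop): 120, 0.0205, 0.0119266 ms; sum = 120.032 ms.
End-to-end = 126 ms.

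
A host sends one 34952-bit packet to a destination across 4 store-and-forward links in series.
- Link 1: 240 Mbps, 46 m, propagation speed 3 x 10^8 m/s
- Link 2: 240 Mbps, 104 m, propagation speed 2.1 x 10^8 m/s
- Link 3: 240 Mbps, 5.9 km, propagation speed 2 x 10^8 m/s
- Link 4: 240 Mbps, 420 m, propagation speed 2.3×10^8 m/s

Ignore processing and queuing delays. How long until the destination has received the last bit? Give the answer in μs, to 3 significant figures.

Transmission delay per hop = L/R = 34952/240000000 = 145.633 μs; 4 hops → 582.533 μs.
Propagation delays (d/s per hop): 0.153333, 0.495238, 29.5, 1.82609 μs; sum = 31.9747 μs.
End-to-end = 615 μs.

615 μs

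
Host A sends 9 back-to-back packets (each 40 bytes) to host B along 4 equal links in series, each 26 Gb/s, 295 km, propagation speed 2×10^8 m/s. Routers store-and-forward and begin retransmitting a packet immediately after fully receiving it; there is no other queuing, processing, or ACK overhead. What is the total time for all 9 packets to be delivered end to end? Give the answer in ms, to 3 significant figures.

5.90 ms

Per-hop transmission t_tx = L/R = 320/26000000000 = 1.23077e-05 ms.
Per-hop propagation t_prop = 295000/200000000 = 1.475 ms.
Pipeline fill: first packet needs 4·t_tx to clear all hops; remaining 8 packets each add one t_tx.
Total = (4+9-1)·t_tx + 4·t_prop = 12·1.23077e-05 + 4·1.475 = 5.90 ms.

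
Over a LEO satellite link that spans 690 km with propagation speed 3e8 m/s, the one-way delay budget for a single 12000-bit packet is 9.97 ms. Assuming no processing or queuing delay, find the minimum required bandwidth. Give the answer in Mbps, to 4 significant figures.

Propagation delay = 690000 / 300000000 = 2.3 ms.
Transmission budget = 9.97 − 2.3 = 7.67 ms.
R ≥ L / t_tx = 12000 bits / 0.00767 s = 1.565 Mbps.

1.565 Mbps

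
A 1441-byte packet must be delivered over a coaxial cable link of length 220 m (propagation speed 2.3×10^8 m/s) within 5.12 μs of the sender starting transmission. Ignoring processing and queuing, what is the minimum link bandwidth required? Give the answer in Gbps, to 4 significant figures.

L = 11528 bits.
Propagation delay = 220 / 2.3e+08 = 0.956522 μs.
Transmission budget = 5.12 − 0.956522 = 4.16348 μs.
R ≥ L / t_tx = 11528 bits / 4.16348e-06 s = 2.769 Gbps.

2.769 Gbps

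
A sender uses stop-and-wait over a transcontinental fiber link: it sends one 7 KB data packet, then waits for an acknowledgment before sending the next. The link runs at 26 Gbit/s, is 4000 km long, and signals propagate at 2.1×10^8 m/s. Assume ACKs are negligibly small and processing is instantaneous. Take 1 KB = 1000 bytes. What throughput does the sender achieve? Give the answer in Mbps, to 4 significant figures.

t_tx = L/R = 56000/26000000000 = 2.15385e-06 s.
t_prop = 4000000/210000000 = 0.0190476 s; RTT = 0.0380952 s.
Cycle = t_tx + RTT = 0.0380974 s.
Throughput = L / cycle = 56000 / 0.0380974 = 1.470 Mbps.

1.470 Mbps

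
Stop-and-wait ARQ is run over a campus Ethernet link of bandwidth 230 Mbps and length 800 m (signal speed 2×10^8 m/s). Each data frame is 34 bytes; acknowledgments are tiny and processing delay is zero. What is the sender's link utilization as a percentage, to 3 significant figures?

12.9 %

t_tx = L/R = 272/230000000 = 1.18261e-06 s.
t_prop = 800/200000000 = 4e-06 s; RTT = 8e-06 s.
Cycle = t_tx + RTT = 9.18261e-06 s.
Utilization = t_tx / cycle = 1.18261e-06/9.18261e-06 = 12.9 %.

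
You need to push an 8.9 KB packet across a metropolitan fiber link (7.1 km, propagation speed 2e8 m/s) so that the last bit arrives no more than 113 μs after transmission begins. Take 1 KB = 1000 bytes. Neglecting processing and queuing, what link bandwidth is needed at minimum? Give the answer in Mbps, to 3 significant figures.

L = 71200 bits.
Propagation delay = 7100 / 200000000 = 35.5 μs.
Transmission budget = 113 − 35.5 = 77.5 μs.
R ≥ L / t_tx = 71200 bits / 7.75e-05 s = 919 Mbps.

919 Mbps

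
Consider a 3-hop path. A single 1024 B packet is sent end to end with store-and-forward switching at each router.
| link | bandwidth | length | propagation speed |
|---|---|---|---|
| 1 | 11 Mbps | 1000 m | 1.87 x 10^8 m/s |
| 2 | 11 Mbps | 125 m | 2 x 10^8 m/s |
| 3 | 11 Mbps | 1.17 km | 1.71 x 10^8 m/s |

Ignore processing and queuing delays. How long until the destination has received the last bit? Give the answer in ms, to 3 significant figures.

2.25 ms

L = 1024 × 8 = 8192 bits.
Transmission delay per hop = L/R = 8192/11000000 = 0.744727 ms; 3 hops → 2.23418 ms.
Propagation delays (d/s per hop): 0.00534759, 0.000625, 0.00684211 ms; sum = 0.0128147 ms.
End-to-end = 2.25 ms.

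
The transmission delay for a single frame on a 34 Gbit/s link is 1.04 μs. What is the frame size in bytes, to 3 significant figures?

L = R × t_tx = 34000000000 b/s × 1.04e-06 s = 35360 bits.
In bytes: 35360 / 8 = 4420 bytes.

4420 bytes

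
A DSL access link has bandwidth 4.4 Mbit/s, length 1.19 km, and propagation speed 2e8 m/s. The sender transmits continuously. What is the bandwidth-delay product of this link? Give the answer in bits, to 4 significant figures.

26.18 bits

Propagation delay = 1190 / 200000000 = 5.95e-06 s.
BDP = R × t_prop = 4400000 × 5.95e-06 = 26.18 bits.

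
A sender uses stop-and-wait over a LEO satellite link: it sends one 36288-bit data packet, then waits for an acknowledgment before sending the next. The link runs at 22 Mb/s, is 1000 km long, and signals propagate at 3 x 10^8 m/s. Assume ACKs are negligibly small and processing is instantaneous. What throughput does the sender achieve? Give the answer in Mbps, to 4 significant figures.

t_tx = L/R = 36288/22000000 = 0.00164945 s.
t_prop = 1000000/300000000 = 0.00333333 s; RTT = 0.00666667 s.
Cycle = t_tx + RTT = 0.00831612 s.
Throughput = L / cycle = 36288 / 0.00831612 = 4.364 Mbps.

4.364 Mbps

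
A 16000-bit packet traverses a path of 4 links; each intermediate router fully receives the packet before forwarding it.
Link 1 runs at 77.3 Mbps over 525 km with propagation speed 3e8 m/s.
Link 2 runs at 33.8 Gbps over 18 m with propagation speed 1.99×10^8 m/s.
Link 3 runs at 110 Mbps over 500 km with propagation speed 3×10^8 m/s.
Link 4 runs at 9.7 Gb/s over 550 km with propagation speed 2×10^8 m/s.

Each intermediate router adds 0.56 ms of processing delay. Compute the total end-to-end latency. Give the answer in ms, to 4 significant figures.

Transmission delays (L/R per hop): 0.206986, 0.000473373, 0.145455, 0.00164948 ms; sum = 0.354563 ms.
Propagation delays (d/s per hop): 1.75, 9.04523e-05, 1.66667, 2.75 ms; sum = 6.16676 ms.
Processing at 3 router(s): 3 × 0.56 ms = 1.68 ms.
End-to-end = 8.201 ms.

8.201 ms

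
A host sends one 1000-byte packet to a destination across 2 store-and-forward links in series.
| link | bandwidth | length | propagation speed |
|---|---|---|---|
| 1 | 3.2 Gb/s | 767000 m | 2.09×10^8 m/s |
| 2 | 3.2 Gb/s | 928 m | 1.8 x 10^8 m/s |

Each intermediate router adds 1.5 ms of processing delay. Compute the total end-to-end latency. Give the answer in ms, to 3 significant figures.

5.18 ms

L = 1000 × 8 = 8000 bits.
Transmission delay per hop = L/R = 8000/3200000000 = 0.0025 ms; 2 hops → 0.005 ms.
Propagation delays (d/s per hop): 3.66986, 0.00515556 ms; sum = 3.67501 ms.
Processing at 1 router(s): 1 × 1.5 ms = 1.5 ms.
End-to-end = 5.18 ms.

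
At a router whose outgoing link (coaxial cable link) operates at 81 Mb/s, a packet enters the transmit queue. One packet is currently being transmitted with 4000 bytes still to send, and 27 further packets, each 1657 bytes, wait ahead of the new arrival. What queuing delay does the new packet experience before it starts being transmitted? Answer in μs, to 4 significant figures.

4814 μs

Each queued packet: L/R = 13256/81000000 = 163.654 μs.
27 queued → 4418.67 μs.
Plus remaining 32000 bits of current packet: 395.062 μs.
Queuing delay = 4814 μs.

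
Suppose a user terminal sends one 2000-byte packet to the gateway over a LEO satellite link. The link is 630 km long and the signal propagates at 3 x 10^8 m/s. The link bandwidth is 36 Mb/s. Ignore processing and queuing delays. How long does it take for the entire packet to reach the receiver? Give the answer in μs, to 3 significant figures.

2540 μs

L = 2000 × 8 = 16000 bits.
Transmission delay = L/R = 16000 / 36000000 = 444.444 μs.
Propagation delay = d/s = 630000 m / 300000000 m/s = 2100 μs.
Total = 2540 μs.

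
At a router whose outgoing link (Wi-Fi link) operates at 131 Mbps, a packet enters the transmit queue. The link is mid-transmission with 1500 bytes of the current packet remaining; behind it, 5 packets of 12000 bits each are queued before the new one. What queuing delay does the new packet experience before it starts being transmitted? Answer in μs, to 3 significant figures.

Each queued packet: L/R = 12000/131000000 = 91.6031 μs.
5 queued → 458.015 μs.
Plus remaining 12000 bits of current packet: 91.6031 μs.
Queuing delay = 550 μs.

550 μs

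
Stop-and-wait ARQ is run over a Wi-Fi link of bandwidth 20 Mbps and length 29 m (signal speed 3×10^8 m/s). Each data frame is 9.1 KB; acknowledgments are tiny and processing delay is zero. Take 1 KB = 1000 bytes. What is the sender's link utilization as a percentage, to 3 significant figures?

t_tx = L/R = 72800/20000000 = 0.00364 s.
t_prop = 29/300000000 = 9.66667e-08 s; RTT = 1.93333e-07 s.
Cycle = t_tx + RTT = 0.00364019 s.
Utilization = t_tx / cycle = 0.00364/0.00364019 = 100 %.

100 %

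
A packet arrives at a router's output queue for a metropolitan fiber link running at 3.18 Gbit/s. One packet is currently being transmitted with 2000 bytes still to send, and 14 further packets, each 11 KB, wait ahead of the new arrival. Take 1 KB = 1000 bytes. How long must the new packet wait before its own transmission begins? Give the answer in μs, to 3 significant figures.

Each queued packet: L/R = 88000/3180000000 = 27.673 μs.
14 queued → 387.421 μs.
Plus remaining 16000 bits of current packet: 5.03145 μs.
Queuing delay = 392 μs.

392 μs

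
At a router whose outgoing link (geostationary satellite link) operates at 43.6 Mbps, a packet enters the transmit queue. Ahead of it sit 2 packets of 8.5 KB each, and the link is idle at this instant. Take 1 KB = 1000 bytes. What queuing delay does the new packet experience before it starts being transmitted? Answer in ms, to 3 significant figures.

3.12 ms

Each queued packet: L/R = 68000/43600000 = 1.55963 ms.
2 queued → 3.11927 ms.
Queuing delay = 3.12 ms.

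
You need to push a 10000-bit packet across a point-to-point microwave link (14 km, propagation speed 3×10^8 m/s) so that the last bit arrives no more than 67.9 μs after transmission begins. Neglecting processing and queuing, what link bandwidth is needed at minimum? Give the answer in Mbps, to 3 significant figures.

Propagation delay = 14000 / 300000000 = 46.6667 μs.
Transmission budget = 67.9 − 46.6667 = 21.2333 μs.
R ≥ L / t_tx = 10000 bits / 2.12333e-05 s = 471 Mbps.

471 Mbps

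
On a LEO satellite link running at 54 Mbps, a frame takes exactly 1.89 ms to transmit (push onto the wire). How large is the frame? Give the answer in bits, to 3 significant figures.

L = R × t_tx = 54000000 b/s × 0.00189 s = 102060 bits.

102000 bits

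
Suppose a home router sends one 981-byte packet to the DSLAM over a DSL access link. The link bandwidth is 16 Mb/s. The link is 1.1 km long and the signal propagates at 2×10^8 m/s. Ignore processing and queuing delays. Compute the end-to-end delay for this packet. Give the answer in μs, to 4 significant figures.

L = 981 × 8 = 7848 bits.
Transmission delay = L/R = 7848 / 16000000 = 490.5 μs.
Propagation delay = d/s = 1100 m / 200000000 m/s = 5.5 μs.
Total = 496.0 μs.

496.0 μs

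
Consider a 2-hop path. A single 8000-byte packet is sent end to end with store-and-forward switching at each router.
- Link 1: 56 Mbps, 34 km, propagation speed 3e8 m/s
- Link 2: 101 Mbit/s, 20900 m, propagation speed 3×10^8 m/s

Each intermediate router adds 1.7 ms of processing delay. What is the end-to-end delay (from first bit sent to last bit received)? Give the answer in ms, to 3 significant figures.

L = 8000 × 8 = 64000 bits.
Transmission delays (L/R per hop): 1.14286, 0.633663 ms; sum = 1.77652 ms.
Propagation delays (d/s per hop): 0.113333, 0.0696667 ms; sum = 0.183 ms.
Processing at 1 router(s): 1 × 1.7 ms = 1.7 ms.
End-to-end = 3.66 ms.

3.66 ms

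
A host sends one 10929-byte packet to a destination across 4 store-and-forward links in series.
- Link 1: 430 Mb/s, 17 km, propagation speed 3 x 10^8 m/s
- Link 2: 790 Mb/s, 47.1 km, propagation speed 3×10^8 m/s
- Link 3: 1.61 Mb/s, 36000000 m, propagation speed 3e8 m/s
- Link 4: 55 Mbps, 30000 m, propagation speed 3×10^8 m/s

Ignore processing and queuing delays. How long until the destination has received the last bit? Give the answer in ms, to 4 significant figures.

176.5 ms

L = 10929 × 8 = 87432 bits.
Transmission delays (L/R per hop): 0.20333, 0.110673, 54.3056, 1.58967 ms; sum = 56.2093 ms.
Propagation delays (d/s per hop): 0.0566667, 0.157, 120, 0.1 ms; sum = 120.314 ms.
End-to-end = 176.5 ms.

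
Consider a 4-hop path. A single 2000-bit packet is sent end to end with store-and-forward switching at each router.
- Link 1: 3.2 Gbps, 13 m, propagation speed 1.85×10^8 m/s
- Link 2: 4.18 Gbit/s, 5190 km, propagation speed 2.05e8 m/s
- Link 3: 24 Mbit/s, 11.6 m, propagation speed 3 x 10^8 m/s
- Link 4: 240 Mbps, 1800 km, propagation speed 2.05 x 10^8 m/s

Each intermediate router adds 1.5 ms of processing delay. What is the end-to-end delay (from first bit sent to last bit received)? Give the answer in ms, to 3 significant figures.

Transmission delays (L/R per hop): 0.000625, 0.000478469, 0.0833333, 0.00833333 ms; sum = 0.0927701 ms.
Propagation delays (d/s per hop): 7.02703e-05, 25.3171, 3.86667e-05, 8.78049 ms; sum = 34.0977 ms.
Processing at 3 router(s): 3 × 1.5 ms = 4.5 ms.
End-to-end = 38.7 ms.

38.7 ms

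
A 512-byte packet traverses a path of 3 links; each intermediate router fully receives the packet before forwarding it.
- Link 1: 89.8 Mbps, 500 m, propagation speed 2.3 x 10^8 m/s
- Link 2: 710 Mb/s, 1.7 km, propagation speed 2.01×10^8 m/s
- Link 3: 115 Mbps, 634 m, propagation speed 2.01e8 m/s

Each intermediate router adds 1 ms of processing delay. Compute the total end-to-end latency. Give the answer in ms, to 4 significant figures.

L = 512 × 8 = 4096 bits.
Transmission delays (L/R per hop): 0.0456125, 0.00576901, 0.0356174 ms; sum = 0.0869989 ms.
Propagation delays (d/s per hop): 0.00217391, 0.00845771, 0.00315423 ms; sum = 0.0137859 ms.
Processing at 2 router(s): 2 × 1 ms = 2 ms.
End-to-end = 2.101 ms.

2.101 ms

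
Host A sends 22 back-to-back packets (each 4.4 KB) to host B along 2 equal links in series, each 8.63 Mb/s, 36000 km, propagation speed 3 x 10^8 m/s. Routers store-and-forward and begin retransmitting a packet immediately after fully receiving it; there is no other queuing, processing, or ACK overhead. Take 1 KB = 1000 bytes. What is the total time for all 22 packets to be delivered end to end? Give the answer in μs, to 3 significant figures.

334000 μs

Per-hop transmission t_tx = L/R = 35200/8630000 = 4078.79 μs.
Per-hop propagation t_prop = 36000000/300000000 = 120000 μs.
Pipeline fill: first packet needs 2·t_tx to clear all hops; remaining 21 packets each add one t_tx.
Total = (2+22-1)·t_tx + 2·t_prop = 23·4078.79 + 2·120000 = 334000 μs.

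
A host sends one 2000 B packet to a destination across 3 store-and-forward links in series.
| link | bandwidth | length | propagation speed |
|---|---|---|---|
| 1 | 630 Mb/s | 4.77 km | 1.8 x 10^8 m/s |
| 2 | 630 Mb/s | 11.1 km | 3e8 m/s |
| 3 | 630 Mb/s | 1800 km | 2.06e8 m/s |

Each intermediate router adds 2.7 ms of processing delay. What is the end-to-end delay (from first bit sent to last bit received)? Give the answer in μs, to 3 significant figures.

14300 μs

L = 2000 × 8 = 16000 bits.
Transmission delay per hop = L/R = 16000/630000000 = 25.3968 μs; 3 hops → 76.1905 μs.
Propagation delays (d/s per hop): 26.5, 37, 8737.86 μs; sum = 8801.36 μs.
Processing at 2 router(s): 2 × 2.7 ms = 5400 μs.
End-to-end = 14300 μs.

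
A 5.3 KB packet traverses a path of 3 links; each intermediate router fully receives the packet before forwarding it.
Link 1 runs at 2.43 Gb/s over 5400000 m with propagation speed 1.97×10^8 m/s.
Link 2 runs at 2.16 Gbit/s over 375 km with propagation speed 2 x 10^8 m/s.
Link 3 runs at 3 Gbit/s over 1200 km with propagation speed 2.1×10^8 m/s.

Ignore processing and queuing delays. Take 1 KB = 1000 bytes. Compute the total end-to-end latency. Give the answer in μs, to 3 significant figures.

L = 42400 bits.
Transmission delays (L/R per hop): 17.4486, 19.6296, 14.1333 μs; sum = 51.2115 μs.
Propagation delays (d/s per hop): 27411.2, 1875, 5714.29 μs; sum = 35000.5 μs.
End-to-end = 35100 μs.

35100 μs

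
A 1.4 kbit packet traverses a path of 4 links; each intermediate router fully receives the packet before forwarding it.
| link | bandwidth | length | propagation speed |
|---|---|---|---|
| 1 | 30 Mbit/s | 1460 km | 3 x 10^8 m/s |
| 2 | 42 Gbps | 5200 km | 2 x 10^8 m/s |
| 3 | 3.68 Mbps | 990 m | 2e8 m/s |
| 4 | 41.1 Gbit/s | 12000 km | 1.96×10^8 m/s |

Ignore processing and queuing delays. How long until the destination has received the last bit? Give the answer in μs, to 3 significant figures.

L = 1400 bits.
Transmission delays (L/R per hop): 46.6667, 0.0333333, 380.435, 0.0340633 μs; sum = 427.169 μs.
Propagation delays (d/s per hop): 4866.67, 26000, 4.95, 61224.5 μs; sum = 92096.1 μs.
End-to-end = 92500 μs.

92500 μs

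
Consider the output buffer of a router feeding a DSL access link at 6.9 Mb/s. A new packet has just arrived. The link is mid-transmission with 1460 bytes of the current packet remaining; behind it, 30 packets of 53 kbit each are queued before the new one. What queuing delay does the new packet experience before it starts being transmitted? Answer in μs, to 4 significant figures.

232100 μs

Each queued packet: L/R = 53000/6900000 = 7681.16 μs.
30 queued → 230435 μs.
Plus remaining 11680 bits of current packet: 1692.75 μs.
Queuing delay = 232100 μs.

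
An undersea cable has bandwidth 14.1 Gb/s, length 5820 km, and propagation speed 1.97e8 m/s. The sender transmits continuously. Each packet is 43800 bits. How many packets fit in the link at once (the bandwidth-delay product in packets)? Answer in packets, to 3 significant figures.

9510 packets

Propagation delay = 5820000 / 197000000 = 0.0295431 s.
BDP = R × t_prop = 14100000000 × 0.0295431 = 416558000 bits.
In packets of 43800 bits: 9510 packets.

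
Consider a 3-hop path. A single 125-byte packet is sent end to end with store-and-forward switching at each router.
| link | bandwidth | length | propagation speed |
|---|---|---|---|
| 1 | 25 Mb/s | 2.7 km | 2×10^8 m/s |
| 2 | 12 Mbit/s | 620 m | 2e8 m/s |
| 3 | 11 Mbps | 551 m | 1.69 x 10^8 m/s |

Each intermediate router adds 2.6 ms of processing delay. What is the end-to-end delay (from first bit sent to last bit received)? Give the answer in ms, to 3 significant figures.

L = 125 × 8 = 1000 bits.
Transmission delays (L/R per hop): 0.04, 0.0833333, 0.0909091 ms; sum = 0.214242 ms.
Propagation delays (d/s per hop): 0.0135, 0.0031, 0.00326036 ms; sum = 0.0198604 ms.
Processing at 2 router(s): 2 × 2.6 ms = 5.2 ms.
End-to-end = 5.43 ms.

5.43 ms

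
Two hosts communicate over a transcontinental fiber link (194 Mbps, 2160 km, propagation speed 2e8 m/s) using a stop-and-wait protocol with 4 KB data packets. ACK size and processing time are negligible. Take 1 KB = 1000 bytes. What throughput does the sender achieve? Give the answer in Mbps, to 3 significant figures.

1.47 Mbps

t_tx = L/R = 32000/194000000 = 0.000164948 s.
t_prop = 2160000/200000000 = 0.0108 s; RTT = 0.0216 s.
Cycle = t_tx + RTT = 0.0217649 s.
Throughput = L / cycle = 32000 / 0.0217649 = 1.47 Mbps.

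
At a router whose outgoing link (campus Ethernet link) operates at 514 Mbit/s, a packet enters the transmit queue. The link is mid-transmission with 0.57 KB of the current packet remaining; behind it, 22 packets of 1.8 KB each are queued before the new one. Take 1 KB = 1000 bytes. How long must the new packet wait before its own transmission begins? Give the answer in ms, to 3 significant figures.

0.625 ms

Each queued packet: L/R = 14400/514000000 = 0.0280156 ms.
22 queued → 0.616342 ms.
Plus remaining 4560 bits of current packet: 0.0088716 ms.
Queuing delay = 0.625 ms.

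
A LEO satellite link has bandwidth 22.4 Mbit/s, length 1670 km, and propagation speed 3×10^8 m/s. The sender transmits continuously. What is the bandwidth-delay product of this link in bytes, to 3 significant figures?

15600 bytes

Propagation delay = 1670000 / 300000000 = 0.00556667 s.
BDP = R × t_prop = 22400000 × 0.00556667 = 124693 bits.
In bytes: 124693/8 = 15600 bytes.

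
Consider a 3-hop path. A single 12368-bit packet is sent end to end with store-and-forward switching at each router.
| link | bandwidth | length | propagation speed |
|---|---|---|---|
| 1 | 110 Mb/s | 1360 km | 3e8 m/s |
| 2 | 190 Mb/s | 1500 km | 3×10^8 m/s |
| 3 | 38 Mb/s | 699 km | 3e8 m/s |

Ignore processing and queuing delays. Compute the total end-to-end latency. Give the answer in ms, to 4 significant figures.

12.37 ms

Transmission delays (L/R per hop): 0.112436, 0.0650947, 0.325474 ms; sum = 0.503005 ms.
Propagation delays (d/s per hop): 4.53333, 5, 2.33 ms; sum = 11.8633 ms.
End-to-end = 12.37 ms.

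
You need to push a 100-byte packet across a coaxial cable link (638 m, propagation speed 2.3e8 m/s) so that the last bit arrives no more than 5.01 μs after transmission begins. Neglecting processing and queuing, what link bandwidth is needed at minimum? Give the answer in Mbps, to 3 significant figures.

L = 800 bits.
Propagation delay = 638 / 2.3e+08 = 2.77391 μs.
Transmission budget = 5.01 − 2.77391 = 2.23609 μs.
R ≥ L / t_tx = 800 bits / 2.23609e-06 s = 358 Mbps.

358 Mbps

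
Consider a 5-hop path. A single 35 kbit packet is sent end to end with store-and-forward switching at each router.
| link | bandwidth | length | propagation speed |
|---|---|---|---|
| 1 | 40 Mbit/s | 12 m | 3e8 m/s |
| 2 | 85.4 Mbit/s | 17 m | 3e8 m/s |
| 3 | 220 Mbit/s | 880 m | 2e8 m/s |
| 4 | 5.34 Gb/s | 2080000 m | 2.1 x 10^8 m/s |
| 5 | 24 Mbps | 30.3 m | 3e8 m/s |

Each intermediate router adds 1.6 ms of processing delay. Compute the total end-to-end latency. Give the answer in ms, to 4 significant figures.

L = 35000 bits.
Transmission delays (L/R per hop): 0.875, 0.409836, 0.159091, 0.00655431, 1.45833 ms; sum = 2.90881 ms.
Propagation delays (d/s per hop): 4e-05, 5.66667e-05, 0.0044, 9.90476, 0.000101 ms; sum = 9.90936 ms.
Processing at 4 router(s): 4 × 1.6 ms = 6.4 ms.
End-to-end = 19.22 ms.

19.22 ms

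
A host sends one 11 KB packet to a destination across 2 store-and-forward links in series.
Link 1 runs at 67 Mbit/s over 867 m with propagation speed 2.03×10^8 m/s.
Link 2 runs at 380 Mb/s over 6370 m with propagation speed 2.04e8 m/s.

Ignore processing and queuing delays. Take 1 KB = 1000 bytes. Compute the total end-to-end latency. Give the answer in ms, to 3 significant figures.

1.58 ms

L = 88000 bits.
Transmission delays (L/R per hop): 1.31343, 0.231579 ms; sum = 1.54501 ms.
Propagation delays (d/s per hop): 0.00427094, 0.0312255 ms; sum = 0.0354964 ms.
End-to-end = 1.58 ms.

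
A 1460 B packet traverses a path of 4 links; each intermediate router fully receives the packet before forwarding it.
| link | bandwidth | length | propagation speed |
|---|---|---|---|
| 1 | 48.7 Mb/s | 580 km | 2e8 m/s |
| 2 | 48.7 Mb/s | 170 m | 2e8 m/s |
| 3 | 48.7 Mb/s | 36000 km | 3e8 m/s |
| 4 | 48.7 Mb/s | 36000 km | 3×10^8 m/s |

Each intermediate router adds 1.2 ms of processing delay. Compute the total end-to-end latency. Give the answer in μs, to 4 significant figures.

247500 μs

L = 1460 × 8 = 11680 bits.
Transmission delay per hop = L/R = 11680/48700000 = 239.836 μs; 4 hops → 959.343 μs.
Propagation delays (d/s per hop): 2900, 0.85, 120000, 120000 μs; sum = 242901 μs.
Processing at 3 router(s): 3 × 1.2 ms = 3600 μs.
End-to-end = 247500 μs.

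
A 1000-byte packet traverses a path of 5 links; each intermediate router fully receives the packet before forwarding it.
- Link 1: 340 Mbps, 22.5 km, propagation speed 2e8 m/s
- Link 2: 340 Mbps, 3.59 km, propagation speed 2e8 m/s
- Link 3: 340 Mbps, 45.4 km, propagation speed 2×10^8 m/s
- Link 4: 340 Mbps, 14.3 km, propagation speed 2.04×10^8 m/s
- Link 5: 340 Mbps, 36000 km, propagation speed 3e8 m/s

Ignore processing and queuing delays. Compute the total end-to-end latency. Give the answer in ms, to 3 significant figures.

L = 1000 × 8 = 8000 bits.
Transmission delay per hop = L/R = 8000/340000000 = 0.0235294 ms; 5 hops → 0.117647 ms.
Propagation delays (d/s per hop): 0.1125, 0.01795, 0.227, 0.070098, 120 ms; sum = 120.428 ms.
End-to-end = 121 ms.

121 ms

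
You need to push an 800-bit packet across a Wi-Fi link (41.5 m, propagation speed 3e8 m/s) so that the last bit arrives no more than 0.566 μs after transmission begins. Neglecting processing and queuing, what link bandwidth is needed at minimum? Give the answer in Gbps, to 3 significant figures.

1.87 Gbps

Propagation delay = 41.5 / 300000000 = 0.138333 μs.
Transmission budget = 0.566 − 0.138333 = 0.427667 μs.
R ≥ L / t_tx = 800 bits / 4.27667e-07 s = 1.87 Gbps.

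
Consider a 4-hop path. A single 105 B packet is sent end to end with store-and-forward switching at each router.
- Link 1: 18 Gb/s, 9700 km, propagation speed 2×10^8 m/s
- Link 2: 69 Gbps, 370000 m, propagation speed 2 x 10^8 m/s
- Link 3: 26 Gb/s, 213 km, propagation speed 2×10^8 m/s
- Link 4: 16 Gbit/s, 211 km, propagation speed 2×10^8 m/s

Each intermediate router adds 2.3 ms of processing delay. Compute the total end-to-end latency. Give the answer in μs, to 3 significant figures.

59400 μs

L = 105 × 8 = 840 bits.
Transmission delays (L/R per hop): 0.0466667, 0.0121739, 0.0323077, 0.0525 μs; sum = 0.143648 μs.
Propagation delays (d/s per hop): 48500, 1850, 1065, 1055 μs; sum = 52470 μs.
Processing at 3 router(s): 3 × 2.3 ms = 6900 μs.
End-to-end = 59400 μs.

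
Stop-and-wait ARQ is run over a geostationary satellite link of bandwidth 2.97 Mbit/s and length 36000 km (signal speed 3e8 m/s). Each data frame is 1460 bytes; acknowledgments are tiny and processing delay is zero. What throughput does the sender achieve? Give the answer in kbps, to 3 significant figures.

47.9 kbps

t_tx = L/R = 11680/2970000 = 0.00393266 s.
t_prop = 36000000/300000000 = 0.12 s; RTT = 0.24 s.
Cycle = t_tx + RTT = 0.243933 s.
Throughput = L / cycle = 11680 / 0.243933 = 47.9 kbps.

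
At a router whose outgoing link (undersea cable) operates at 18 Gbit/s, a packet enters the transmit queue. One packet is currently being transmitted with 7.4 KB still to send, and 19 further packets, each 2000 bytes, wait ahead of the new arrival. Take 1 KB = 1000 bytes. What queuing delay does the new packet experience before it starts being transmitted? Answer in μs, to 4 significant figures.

Each queued packet: L/R = 16000/18000000000 = 0.888889 μs.
19 queued → 16.8889 μs.
Plus remaining 59200 bits of current packet: 3.28889 μs.
Queuing delay = 20.18 μs.

20.18 μs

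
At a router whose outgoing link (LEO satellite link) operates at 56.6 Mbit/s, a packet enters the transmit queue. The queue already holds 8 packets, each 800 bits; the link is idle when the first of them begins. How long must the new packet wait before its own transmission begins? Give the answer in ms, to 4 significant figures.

Each queued packet: L/R = 800/56600000 = 0.0141343 ms.
8 queued → 0.113074 ms.
Queuing delay = 0.1131 ms.

0.1131 ms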